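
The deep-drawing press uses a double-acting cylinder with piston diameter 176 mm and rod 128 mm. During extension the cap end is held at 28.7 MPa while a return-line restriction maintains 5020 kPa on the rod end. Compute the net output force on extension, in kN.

F ≈ 641 kN

Cap-side area A_cap = π/4 × (176 mm)² = 24330 mm^2
Rod-side annular area A_ann = π/4 × (176² − 128²) = 11460 mm^2
Net thrust = P_cap·A_cap − P_rod·A_ann = 698.2 kN − 57.53 kN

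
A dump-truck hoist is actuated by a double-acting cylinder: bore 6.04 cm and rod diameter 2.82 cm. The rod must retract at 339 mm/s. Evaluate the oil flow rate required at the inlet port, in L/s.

Q ≈ 0.760 L/s

Rod-side annular area A_ann = π/4 × (6.04² − 2.82²) = 22.41 cm^2
Q = A × v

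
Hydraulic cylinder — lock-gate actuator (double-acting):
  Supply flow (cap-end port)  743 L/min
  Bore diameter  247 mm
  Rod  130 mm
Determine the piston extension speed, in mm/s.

v ≈ 258 mm/s

Cap-side area A_cap = π/4 × (247 mm)² = 47920 mm^2
v = Q / A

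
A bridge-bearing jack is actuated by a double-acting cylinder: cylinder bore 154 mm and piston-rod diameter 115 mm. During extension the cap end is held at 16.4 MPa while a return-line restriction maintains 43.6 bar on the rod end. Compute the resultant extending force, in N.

Cap-side area A_cap = π/4 × (154 mm)² = 18630 mm^2
Rod-side annular area A_ann = π/4 × (154² − 115²) = 8240 mm^2
Net thrust = P_cap·A_cap − P_rod·A_ann = 3.055e5 N − 35920 N

F ≈ 2.70e5 N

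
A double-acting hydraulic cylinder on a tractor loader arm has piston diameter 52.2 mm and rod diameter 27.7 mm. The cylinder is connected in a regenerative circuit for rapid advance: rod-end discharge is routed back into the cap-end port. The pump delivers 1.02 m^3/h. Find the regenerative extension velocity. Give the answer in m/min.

v ≈ 28.2 m/min

In regeneration the rod-end outflow joins the pump flow into the cap end, so the net volume the pump must supply per unit advance equals the rod cross-section area.
Rod cross-section A_rod = π/4 × (27.7 mm)² = 602.6 mm^2
v = Q_pump / A_rod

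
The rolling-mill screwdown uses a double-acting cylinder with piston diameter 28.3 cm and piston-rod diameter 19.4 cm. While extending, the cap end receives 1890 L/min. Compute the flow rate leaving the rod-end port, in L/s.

Cap-side area A_cap = π/4 × (28.3 cm)² = 629.0 cm^2
Rod-side annular area A_ann = π/4 × (28.3² − 19.4²) = 333.4 cm^2
Piston speed v = Q_in/A_cap; rod-end outflow Q_out = v × A_ann = Q_in × A_ann/A_cap.

Q_out ≈ 16.7 L/s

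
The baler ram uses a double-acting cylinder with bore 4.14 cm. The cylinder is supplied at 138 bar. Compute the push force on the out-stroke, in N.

Cap-side area A_cap = π/4 × (4.14 cm)² = 13.46 cm^2
F = P × A_cap = 138 bar × A_cap

F ≈ 18600 N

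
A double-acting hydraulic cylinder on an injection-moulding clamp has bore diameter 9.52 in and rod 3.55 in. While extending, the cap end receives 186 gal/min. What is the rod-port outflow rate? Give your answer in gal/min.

Cap-side area A_cap = π/4 × (9.52 in)² = 71.18 in^2
Rod-side annular area A_ann = π/4 × (9.52² − 3.55²) = 61.28 in^2
Piston speed v = Q_in/A_cap; rod-end outflow Q_out = v × A_ann = Q_in × A_ann/A_cap.

Q_out ≈ 160 gal/min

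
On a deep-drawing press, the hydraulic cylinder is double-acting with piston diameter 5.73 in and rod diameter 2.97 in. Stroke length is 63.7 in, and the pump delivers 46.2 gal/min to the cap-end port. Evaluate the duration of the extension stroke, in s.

Cap-side area A_cap = π/4 × (5.73 in)² = 25.79 in^2
Swept volume V = A × L; t = V / Q = A·L / Q

t ≈ 9.23 s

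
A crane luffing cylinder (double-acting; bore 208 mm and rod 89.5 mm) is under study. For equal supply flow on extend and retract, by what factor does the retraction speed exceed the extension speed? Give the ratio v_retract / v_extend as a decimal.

v_ret/v_ext ≈ 1.23

Cap-side area A_cap = π/4 × (208 mm)² = 33980 mm^2
Rod-side annular area A_ann = π/4 × (208² − 89.5²) = 27690 mm^2
For equal Q, v ∝ 1/A, so v_ret/v_ext = A_cap/A_ann.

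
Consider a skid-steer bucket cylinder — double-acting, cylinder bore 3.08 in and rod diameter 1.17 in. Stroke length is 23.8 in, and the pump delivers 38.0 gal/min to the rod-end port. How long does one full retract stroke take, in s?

t ≈ 1.04 s

Rod-side annular area A_ann = π/4 × (3.08² − 1.17²) = 6.375 in^2
Swept volume V = A × L; t = V / Q = A·L / Q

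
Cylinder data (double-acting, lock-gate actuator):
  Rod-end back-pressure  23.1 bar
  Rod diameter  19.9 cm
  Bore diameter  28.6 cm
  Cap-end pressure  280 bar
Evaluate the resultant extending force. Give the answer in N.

Cap-side area A_cap = π/4 × (28.6 cm)² = 642.4 cm^2
Rod-side annular area A_ann = π/4 × (28.6² − 19.9²) = 331.4 cm^2
Net thrust = P_cap·A_cap − P_rod·A_ann = 1.799e6 N − 76550 N

F ≈ 1.72e6 N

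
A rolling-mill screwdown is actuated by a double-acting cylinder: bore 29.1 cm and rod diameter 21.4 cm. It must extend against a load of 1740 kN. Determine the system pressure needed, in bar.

P ≈ 262 bar

Cap-side area A_cap = π/4 × (29.1 cm)² = 665.1 cm^2
P = F / A = 1740 kN / A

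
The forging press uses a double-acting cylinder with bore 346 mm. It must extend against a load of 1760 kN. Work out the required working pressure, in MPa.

Cap-side area A_cap = π/4 × (346 mm)² = 94020 mm^2
P = F / A = 1760 kN / A

P ≈ 18.7 MPa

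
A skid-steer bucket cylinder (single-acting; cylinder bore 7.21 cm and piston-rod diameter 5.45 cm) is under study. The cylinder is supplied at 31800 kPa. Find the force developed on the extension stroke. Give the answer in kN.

F ≈ 130 kN

Cap-side area A_cap = π/4 × (7.21 cm)² = 40.83 cm^2
F = P × A_cap = 31800 kPa × A_cap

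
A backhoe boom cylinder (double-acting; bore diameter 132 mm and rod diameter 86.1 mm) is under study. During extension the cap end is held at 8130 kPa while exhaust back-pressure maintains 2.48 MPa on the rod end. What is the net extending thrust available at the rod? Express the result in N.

F ≈ 91800 N

Cap-side area A_cap = π/4 × (132 mm)² = 13680 mm^2
Rod-side annular area A_ann = π/4 × (132² − 86.1²) = 7862 mm^2
Net thrust = P_cap·A_cap − P_rod·A_ann = 1.113e5 N − 19500 N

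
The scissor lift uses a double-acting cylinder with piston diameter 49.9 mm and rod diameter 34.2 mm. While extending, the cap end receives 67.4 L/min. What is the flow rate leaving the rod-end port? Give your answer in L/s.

Q_out ≈ 0.596 L/s

Cap-side area A_cap = π/4 × (49.9 mm)² = 1956 mm^2
Rod-side annular area A_ann = π/4 × (49.9² − 34.2²) = 1037 mm^2
Piston speed v = Q_in/A_cap; rod-end outflow Q_out = v × A_ann = Q_in × A_ann/A_cap.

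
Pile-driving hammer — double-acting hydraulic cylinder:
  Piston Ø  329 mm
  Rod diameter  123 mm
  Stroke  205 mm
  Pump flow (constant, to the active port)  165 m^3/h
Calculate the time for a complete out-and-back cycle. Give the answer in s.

Cap-side area A_cap = π/4 × (329 mm)² = 85010 mm^2
Rod-side annular area A_ann = π/4 × (329² − 123²) = 73130 mm^2
t_ext = A_cap·L/Q = 0.3802 s
t_ret = A_ann·L/Q = 0.3271 s
t_cycle = t_ext + t_ret

t ≈ 0.707 s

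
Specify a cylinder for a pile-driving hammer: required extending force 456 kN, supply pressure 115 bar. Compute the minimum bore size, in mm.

D ≈ 225 mm

Extension force acts on the full piston face: F = P × (π/4)D².
D = √(4F / (πP)) = √(4 × 456 kN / (π × 115 bar))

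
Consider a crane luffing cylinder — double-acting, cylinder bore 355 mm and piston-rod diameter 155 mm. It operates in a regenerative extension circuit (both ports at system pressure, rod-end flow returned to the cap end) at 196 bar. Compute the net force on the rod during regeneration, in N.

F ≈ 3.70e5 N

With equal pressure on both faces, forces on the annular region cancel; the net push is pressure × rod cross-section.
Rod cross-section A_rod = π/4 × (155 mm)² = 18870 mm^2
F = P × A_rod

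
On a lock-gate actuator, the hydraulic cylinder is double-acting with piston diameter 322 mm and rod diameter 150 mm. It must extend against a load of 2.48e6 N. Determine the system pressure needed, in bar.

Cap-side area A_cap = π/4 × (322 mm)² = 81430 mm^2
P = F / A = 2.48e6 N / A

P ≈ 305 bar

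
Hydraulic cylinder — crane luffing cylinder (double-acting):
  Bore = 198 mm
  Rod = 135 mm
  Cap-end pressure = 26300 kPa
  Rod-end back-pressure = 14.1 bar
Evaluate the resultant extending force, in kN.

F ≈ 787 kN

Cap-side area A_cap = π/4 × (198 mm)² = 30790 mm^2
Rod-side annular area A_ann = π/4 × (198² − 135²) = 16480 mm^2
Net thrust = P_cap·A_cap − P_rod·A_ann = 809.8 kN − 23.23 kN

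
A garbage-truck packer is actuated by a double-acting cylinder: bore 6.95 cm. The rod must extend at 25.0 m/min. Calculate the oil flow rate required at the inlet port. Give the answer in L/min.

Cap-side area A_cap = π/4 × (6.95 cm)² = 37.94 cm^2
Q = A × v

Q ≈ 94.8 L/min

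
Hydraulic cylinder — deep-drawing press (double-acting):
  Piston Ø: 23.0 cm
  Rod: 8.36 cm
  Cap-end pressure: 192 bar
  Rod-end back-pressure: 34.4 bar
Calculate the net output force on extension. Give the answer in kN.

F ≈ 674 kN

Cap-side area A_cap = π/4 × (23.0 cm)² = 415.5 cm^2
Rod-side annular area A_ann = π/4 × (23.0² − 8.36²) = 360.6 cm^2
Net thrust = P_cap·A_cap − P_rod·A_ann = 797.7 kN − 124.0 kN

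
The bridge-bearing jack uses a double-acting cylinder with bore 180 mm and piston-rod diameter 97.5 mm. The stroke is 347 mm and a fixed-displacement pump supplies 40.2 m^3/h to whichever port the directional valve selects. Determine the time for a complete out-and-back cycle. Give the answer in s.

t ≈ 1.35 s

Cap-side area A_cap = π/4 × (180 mm)² = 25450 mm^2
Rod-side annular area A_ann = π/4 × (180² − 97.5²) = 17980 mm^2
t_ext = A_cap·L/Q = 0.7908 s
t_ret = A_ann·L/Q = 0.5587 s
t_cycle = t_ext + t_ret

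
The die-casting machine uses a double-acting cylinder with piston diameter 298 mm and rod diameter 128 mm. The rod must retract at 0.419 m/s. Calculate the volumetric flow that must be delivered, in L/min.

Rod-side annular area A_ann = π/4 × (298² − 128²) = 56880 mm^2
Q = A × v

Q ≈ 1430 L/min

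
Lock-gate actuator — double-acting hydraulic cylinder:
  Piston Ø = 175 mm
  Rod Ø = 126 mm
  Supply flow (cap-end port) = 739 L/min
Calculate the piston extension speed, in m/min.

v ≈ 30.7 m/min

Cap-side area A_cap = π/4 × (175 mm)² = 24050 mm^2
v = Q / A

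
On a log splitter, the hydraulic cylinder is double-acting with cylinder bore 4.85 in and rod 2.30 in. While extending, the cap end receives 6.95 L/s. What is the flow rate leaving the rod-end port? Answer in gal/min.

Cap-side area A_cap = π/4 × (4.85 in)² = 18.47 in^2
Rod-side annular area A_ann = π/4 × (4.85² − 2.30²) = 14.32 in^2
Piston speed v = Q_in/A_cap; rod-end outflow Q_out = v × A_ann = Q_in × A_ann/A_cap.

Q_out ≈ 85.4 gal/min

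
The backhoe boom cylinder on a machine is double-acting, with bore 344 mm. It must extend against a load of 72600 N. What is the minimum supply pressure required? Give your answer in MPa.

Cap-side area A_cap = π/4 × (344 mm)² = 92940 mm^2
P = F / A = 72600 N / A

P ≈ 0.781 MPa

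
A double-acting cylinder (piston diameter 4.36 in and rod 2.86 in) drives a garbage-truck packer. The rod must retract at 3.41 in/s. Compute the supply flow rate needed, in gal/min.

Q ≈ 7.53 gal/min

Rod-side annular area A_ann = π/4 × (4.36² − 2.86²) = 8.506 in^2
Q = A × v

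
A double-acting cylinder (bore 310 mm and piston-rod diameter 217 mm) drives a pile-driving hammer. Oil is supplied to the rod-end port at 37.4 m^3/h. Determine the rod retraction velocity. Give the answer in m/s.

Rod-side annular area A_ann = π/4 × (310² − 217²) = 38490 mm^2
Flow into the rod-end port fills the annular volume.
v = Q / A

v ≈ 0.270 m/s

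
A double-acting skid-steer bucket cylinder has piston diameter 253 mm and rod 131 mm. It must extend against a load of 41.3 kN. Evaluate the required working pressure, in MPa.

Cap-side area A_cap = π/4 × (253 mm)² = 50270 mm^2
P = F / A = 41.3 kN / A

P ≈ 0.822 MPa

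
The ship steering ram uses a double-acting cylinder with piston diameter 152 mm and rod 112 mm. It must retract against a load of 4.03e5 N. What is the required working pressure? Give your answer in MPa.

Rod-side annular area A_ann = π/4 × (152² − 112²) = 8294 mm^2
Retraction: pressure acts on the annular area.
P = F / A = 4.03e5 N / A

P ≈ 48.6 MPa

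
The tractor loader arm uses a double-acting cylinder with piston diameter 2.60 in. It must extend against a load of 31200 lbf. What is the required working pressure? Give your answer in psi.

P ≈ 5880 psi

Cap-side area A_cap = π/4 × (2.60 in)² = 5.309 in^2
P = F / A = 31200 lbf / A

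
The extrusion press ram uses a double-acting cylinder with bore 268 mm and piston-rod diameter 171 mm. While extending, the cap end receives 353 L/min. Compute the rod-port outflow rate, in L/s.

Q_out ≈ 3.49 L/s

Cap-side area A_cap = π/4 × (268 mm)² = 56410 mm^2
Rod-side annular area A_ann = π/4 × (268² − 171²) = 33440 mm^2
Piston speed v = Q_in/A_cap; rod-end outflow Q_out = v × A_ann = Q_in × A_ann/A_cap.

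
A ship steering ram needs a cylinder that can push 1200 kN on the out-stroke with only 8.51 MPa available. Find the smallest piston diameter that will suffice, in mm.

Extension force acts on the full piston face: F = P × (π/4)D².
D = √(4F / (πP)) = √(4 × 1200 kN / (π × 8.51 MPa))

D ≈ 424 mm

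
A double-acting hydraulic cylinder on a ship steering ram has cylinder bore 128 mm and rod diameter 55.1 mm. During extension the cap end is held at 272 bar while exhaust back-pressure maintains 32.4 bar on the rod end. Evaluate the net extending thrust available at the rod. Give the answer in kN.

F ≈ 316 kN

Cap-side area A_cap = π/4 × (128 mm)² = 12870 mm^2
Rod-side annular area A_ann = π/4 × (128² − 55.1²) = 10480 mm^2
Net thrust = P_cap·A_cap − P_rod·A_ann = 350.0 kN − 33.97 kN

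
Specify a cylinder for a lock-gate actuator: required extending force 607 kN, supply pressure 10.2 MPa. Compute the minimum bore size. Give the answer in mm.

Extension force acts on the full piston face: F = P × (π/4)D².
D = √(4F / (πP)) = √(4 × 607 kN / (π × 10.2 MPa))

D ≈ 275 mm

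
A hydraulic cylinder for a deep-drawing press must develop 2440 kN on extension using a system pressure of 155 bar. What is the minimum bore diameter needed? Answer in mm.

Extension force acts on the full piston face: F = P × (π/4)D².
D = √(4F / (πP)) = √(4 × 2440 kN / (π × 155 bar))

D ≈ 448 mm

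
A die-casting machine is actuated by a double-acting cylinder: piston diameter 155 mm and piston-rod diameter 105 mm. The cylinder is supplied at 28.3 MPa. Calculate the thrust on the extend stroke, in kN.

F ≈ 534 kN

Cap-side area A_cap = π/4 × (155 mm)² = 18870 mm^2
F = P × A_cap = 28.3 MPa × A_cap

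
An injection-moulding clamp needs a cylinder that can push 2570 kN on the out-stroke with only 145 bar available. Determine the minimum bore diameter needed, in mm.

Extension force acts on the full piston face: F = P × (π/4)D².
D = √(4F / (πP)) = √(4 × 2570 kN / (π × 145 bar))

D ≈ 475 mm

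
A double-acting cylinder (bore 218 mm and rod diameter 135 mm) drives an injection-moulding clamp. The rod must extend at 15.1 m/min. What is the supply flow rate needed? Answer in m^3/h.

Q ≈ 33.8 m^3/h

Cap-side area A_cap = π/4 × (218 mm)² = 37330 mm^2
Q = A × v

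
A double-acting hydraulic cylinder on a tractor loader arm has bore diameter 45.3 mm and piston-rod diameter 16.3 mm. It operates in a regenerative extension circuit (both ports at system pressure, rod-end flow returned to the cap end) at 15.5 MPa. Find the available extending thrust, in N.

With equal pressure on both faces, forces on the annular region cancel; the net push is pressure × rod cross-section.
Rod cross-section A_rod = π/4 × (16.3 mm)² = 208.7 mm^2
F = P × A_rod

F ≈ 3230 N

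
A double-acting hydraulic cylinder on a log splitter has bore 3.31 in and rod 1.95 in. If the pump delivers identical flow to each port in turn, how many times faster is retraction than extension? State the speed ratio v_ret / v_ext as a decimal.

v_ret/v_ext ≈ 1.53

Cap-side area A_cap = π/4 × (3.31 in)² = 8.605 in^2
Rod-side annular area A_ann = π/4 × (3.31² − 1.95²) = 5.618 in^2
For equal Q, v ∝ 1/A, so v_ret/v_ext = A_cap/A_ann.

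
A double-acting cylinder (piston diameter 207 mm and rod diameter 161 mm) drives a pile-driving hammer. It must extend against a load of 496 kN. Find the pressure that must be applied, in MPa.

Cap-side area A_cap = π/4 × (207 mm)² = 33650 mm^2
P = F / A = 496 kN / A

P ≈ 14.7 MPa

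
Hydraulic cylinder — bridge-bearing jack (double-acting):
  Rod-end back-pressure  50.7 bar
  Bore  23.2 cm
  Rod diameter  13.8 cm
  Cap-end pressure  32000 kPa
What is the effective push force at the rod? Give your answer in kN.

F ≈ 1210 kN

Cap-side area A_cap = π/4 × (23.2 cm)² = 422.7 cm^2
Rod-side annular area A_ann = π/4 × (23.2² − 13.8²) = 273.2 cm^2
Net thrust = P_cap·A_cap − P_rod·A_ann = 1353 kN − 138.5 kN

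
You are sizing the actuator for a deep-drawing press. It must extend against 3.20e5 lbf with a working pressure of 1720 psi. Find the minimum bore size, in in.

D ≈ 15.4 in

Extension force acts on the full piston face: F = P × (π/4)D².
D = √(4F / (πP)) = √(4 × 3.20e5 lbf / (π × 1720 psi))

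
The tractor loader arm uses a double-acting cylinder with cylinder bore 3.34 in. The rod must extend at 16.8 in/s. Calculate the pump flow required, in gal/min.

Q ≈ 38.2 gal/min

Cap-side area A_cap = π/4 × (3.34 in)² = 8.762 in^2
Q = A × v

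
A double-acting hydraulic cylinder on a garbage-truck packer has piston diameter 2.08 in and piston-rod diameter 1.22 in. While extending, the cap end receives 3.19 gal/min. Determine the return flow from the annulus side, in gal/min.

Q_out ≈ 2.09 gal/min

Cap-side area A_cap = π/4 × (2.08 in)² = 3.398 in^2
Rod-side annular area A_ann = π/4 × (2.08² − 1.22²) = 2.229 in^2
Piston speed v = Q_in/A_cap; rod-end outflow Q_out = v × A_ann = Q_in × A_ann/A_cap.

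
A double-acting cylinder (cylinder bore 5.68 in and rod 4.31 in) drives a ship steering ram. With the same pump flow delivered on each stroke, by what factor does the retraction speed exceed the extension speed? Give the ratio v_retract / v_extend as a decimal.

Cap-side area A_cap = π/4 × (5.68 in)² = 25.34 in^2
Rod-side annular area A_ann = π/4 × (5.68² − 4.31²) = 10.75 in^2
For equal Q, v ∝ 1/A, so v_ret/v_ext = A_cap/A_ann.

v_ret/v_ext ≈ 2.36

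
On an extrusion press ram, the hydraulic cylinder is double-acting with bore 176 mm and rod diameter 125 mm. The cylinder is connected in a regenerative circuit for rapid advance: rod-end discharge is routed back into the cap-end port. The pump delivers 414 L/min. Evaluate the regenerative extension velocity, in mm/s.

v ≈ 562 mm/s

In regeneration the rod-end outflow joins the pump flow into the cap end, so the net volume the pump must supply per unit advance equals the rod cross-section area.
Rod cross-section A_rod = π/4 × (125 mm)² = 12270 mm^2
v = Q_pump / A_rod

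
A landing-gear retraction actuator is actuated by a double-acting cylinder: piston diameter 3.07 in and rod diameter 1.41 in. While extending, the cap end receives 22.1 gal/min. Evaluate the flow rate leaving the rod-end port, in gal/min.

Q_out ≈ 17.4 gal/min

Cap-side area A_cap = π/4 × (3.07 in)² = 7.402 in^2
Rod-side annular area A_ann = π/4 × (3.07² − 1.41²) = 5.841 in^2
Piston speed v = Q_in/A_cap; rod-end outflow Q_out = v × A_ann = Q_in × A_ann/A_cap.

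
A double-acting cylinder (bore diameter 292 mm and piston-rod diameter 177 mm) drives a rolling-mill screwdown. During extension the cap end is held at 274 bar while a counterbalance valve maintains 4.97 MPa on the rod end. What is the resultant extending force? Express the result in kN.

F ≈ 1620 kN

Cap-side area A_cap = π/4 × (292 mm)² = 66970 mm^2
Rod-side annular area A_ann = π/4 × (292² − 177²) = 42360 mm^2
Net thrust = P_cap·A_cap − P_rod·A_ann = 1835 kN − 210.5 kN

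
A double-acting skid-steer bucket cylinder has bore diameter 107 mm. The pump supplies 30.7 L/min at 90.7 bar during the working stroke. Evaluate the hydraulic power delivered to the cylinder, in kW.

Hydraulic power = P × Q

W ≈ 4.64 kW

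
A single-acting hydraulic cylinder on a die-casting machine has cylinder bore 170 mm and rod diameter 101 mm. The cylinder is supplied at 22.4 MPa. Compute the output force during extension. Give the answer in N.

F ≈ 5.08e5 N

Cap-side area A_cap = π/4 × (170 mm)² = 22700 mm^2
F = P × A_cap = 22.4 MPa × A_cap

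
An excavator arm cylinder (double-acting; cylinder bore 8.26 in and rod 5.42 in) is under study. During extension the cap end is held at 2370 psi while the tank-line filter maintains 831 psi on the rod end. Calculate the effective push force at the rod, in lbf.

Cap-side area A_cap = π/4 × (8.26 in)² = 53.59 in^2
Rod-side annular area A_ann = π/4 × (8.26² − 5.42²) = 30.51 in^2
Net thrust = P_cap·A_cap − P_rod·A_ann = 1.270e5 lbf − 25360 lbf

F ≈ 1.02e5 lbf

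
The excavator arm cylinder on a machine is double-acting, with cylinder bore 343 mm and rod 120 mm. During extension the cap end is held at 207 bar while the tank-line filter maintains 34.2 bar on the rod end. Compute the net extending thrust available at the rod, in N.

F ≈ 1.64e6 N

Cap-side area A_cap = π/4 × (343 mm)² = 92400 mm^2
Rod-side annular area A_ann = π/4 × (343² − 120²) = 81090 mm^2
Net thrust = P_cap·A_cap − P_rod·A_ann = 1.913e6 N − 2.773e5 N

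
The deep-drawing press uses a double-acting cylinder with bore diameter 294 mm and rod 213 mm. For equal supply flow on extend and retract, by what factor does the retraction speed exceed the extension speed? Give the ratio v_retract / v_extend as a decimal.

v_ret/v_ext ≈ 2.10

Cap-side area A_cap = π/4 × (294 mm)² = 67890 mm^2
Rod-side annular area A_ann = π/4 × (294² − 213²) = 32250 mm^2
For equal Q, v ∝ 1/A, so v_ret/v_ext = A_cap/A_ann.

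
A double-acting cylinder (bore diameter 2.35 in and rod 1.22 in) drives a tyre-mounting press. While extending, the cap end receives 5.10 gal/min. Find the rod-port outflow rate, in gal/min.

Q_out ≈ 3.73 gal/min

Cap-side area A_cap = π/4 × (2.35 in)² = 4.337 in^2
Rod-side annular area A_ann = π/4 × (2.35² − 1.22²) = 3.168 in^2
Piston speed v = Q_in/A_cap; rod-end outflow Q_out = v × A_ann = Q_in × A_ann/A_cap.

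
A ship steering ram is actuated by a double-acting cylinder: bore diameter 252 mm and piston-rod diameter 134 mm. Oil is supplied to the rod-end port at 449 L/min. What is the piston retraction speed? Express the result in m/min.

Rod-side annular area A_ann = π/4 × (252² − 134²) = 35770 mm^2
Flow into the rod-end port fills the annular volume.
v = Q / A

v ≈ 12.6 m/min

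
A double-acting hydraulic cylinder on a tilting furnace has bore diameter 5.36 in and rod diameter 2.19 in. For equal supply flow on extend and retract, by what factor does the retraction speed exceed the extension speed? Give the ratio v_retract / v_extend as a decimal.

Cap-side area A_cap = π/4 × (5.36 in)² = 22.56 in^2
Rod-side annular area A_ann = π/4 × (5.36² − 2.19²) = 18.80 in^2
For equal Q, v ∝ 1/A, so v_ret/v_ext = A_cap/A_ann.

v_ret/v_ext ≈ 1.20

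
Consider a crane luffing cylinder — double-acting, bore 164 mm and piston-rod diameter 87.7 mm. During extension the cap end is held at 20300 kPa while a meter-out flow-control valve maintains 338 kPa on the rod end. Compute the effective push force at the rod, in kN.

Cap-side area A_cap = π/4 × (164 mm)² = 21120 mm^2
Rod-side annular area A_ann = π/4 × (164² − 87.7²) = 15080 mm^2
Net thrust = P_cap·A_cap − P_rod·A_ann = 428.8 kN − 5.098 kN

F ≈ 424 kN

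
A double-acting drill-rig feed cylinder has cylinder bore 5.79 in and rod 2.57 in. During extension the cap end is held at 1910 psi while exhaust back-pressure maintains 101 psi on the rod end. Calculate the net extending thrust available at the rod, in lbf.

Cap-side area A_cap = π/4 × (5.79 in)² = 26.33 in^2
Rod-side annular area A_ann = π/4 × (5.79² − 2.57²) = 21.14 in^2
Net thrust = P_cap·A_cap − P_rod·A_ann = 50290 lbf − 2135 lbf

F ≈ 48200 lbf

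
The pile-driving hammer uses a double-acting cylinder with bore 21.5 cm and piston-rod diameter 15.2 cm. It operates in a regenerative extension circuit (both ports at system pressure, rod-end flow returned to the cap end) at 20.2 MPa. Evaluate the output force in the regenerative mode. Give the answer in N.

With equal pressure on both faces, forces on the annular region cancel; the net push is pressure × rod cross-section.
Rod cross-section A_rod = π/4 × (15.2 cm)² = 181.5 cm^2
F = P × A_rod

F ≈ 3.67e5 N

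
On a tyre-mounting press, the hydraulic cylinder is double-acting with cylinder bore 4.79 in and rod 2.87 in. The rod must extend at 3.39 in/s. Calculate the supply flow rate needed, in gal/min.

Cap-side area A_cap = π/4 × (4.79 in)² = 18.02 in^2
Q = A × v

Q ≈ 15.9 gal/min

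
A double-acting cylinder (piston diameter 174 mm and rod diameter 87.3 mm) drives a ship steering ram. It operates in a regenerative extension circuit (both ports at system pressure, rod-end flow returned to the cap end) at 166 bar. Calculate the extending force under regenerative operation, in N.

F ≈ 99400 N

With equal pressure on both faces, forces on the annular region cancel; the net push is pressure × rod cross-section.
Rod cross-section A_rod = π/4 × (87.3 mm)² = 5986 mm^2
F = P × A_rod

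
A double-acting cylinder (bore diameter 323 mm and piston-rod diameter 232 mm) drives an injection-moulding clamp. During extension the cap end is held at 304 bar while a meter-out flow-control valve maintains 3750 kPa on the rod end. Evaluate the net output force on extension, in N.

F ≈ 2.34e6 N

Cap-side area A_cap = π/4 × (323 mm)² = 81940 mm^2
Rod-side annular area A_ann = π/4 × (323² − 232²) = 39670 mm^2
Net thrust = P_cap·A_cap − P_rod·A_ann = 2.491e6 N − 1.487e5 N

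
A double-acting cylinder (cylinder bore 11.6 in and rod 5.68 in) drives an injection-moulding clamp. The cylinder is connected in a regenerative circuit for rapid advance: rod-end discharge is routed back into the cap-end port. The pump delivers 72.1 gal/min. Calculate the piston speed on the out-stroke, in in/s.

v ≈ 11.0 in/s

In regeneration the rod-end outflow joins the pump flow into the cap end, so the net volume the pump must supply per unit advance equals the rod cross-section area.
Rod cross-section A_rod = π/4 × (5.68 in)² = 25.34 in^2
v = Q_pump / A_rod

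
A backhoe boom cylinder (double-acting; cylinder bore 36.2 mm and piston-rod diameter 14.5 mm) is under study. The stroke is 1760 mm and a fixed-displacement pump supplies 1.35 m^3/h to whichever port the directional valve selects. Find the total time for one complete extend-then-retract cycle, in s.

t ≈ 8.89 s

Cap-side area A_cap = π/4 × (36.2 mm)² = 1029 mm^2
Rod-side annular area A_ann = π/4 × (36.2² − 14.5²) = 864.1 mm^2
t_ext = A_cap·L/Q = 4.830 s
t_ret = A_ann·L/Q = 4.055 s
t_cycle = t_ext + t_ret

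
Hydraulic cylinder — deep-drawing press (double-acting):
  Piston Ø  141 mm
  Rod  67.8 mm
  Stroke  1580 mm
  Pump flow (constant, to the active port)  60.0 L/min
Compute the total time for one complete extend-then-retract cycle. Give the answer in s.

Cap-side area A_cap = π/4 × (141 mm)² = 15610 mm^2
Rod-side annular area A_ann = π/4 × (141² − 67.8²) = 12000 mm^2
t_ext = A_cap·L/Q = 24.67 s
t_ret = A_ann·L/Q = 18.97 s
t_cycle = t_ext + t_ret

t ≈ 43.6 s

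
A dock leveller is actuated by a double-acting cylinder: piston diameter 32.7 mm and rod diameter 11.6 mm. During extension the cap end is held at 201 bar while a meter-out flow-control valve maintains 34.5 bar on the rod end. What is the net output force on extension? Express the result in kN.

F ≈ 14.3 kN

Cap-side area A_cap = π/4 × (32.7 mm)² = 839.8 mm^2
Rod-side annular area A_ann = π/4 × (32.7² − 11.6²) = 734.1 mm^2
Net thrust = P_cap·A_cap − P_rod·A_ann = 16.88 kN − 2.533 kN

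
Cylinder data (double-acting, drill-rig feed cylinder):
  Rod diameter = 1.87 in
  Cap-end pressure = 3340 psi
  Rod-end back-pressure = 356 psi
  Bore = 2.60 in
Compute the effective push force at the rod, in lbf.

F ≈ 16800 lbf

Cap-side area A_cap = π/4 × (2.60 in)² = 5.309 in^2
Rod-side annular area A_ann = π/4 × (2.60² − 1.87²) = 2.563 in^2
Net thrust = P_cap·A_cap − P_rod·A_ann = 17730 lbf − 912.4 lbf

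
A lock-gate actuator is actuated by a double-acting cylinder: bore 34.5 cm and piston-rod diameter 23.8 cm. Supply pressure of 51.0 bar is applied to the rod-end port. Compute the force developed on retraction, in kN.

Rod-side annular area A_ann = π/4 × (34.5² − 23.8²) = 489.9 cm^2
On retraction the pressure acts on the annular area (bore minus rod).
F = P × A_ann

F ≈ 250 kN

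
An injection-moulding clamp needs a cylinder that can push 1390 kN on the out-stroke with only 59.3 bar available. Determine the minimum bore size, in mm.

Extension force acts on the full piston face: F = P × (π/4)D².
D = √(4F / (πP)) = √(4 × 1390 kN / (π × 59.3 bar))

D ≈ 546 mm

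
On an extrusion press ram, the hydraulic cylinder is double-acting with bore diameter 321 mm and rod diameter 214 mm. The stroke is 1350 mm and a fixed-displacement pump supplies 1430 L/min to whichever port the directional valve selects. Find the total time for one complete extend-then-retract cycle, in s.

t ≈ 7.13 s

Cap-side area A_cap = π/4 × (321 mm)² = 80930 mm^2
Rod-side annular area A_ann = π/4 × (321² − 214²) = 44960 mm^2
t_ext = A_cap·L/Q = 4.584 s
t_ret = A_ann·L/Q = 2.547 s
t_cycle = t_ext + t_ret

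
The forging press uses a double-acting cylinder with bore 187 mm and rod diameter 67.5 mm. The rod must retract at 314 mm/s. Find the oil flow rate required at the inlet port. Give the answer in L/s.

Q ≈ 7.50 L/s

Rod-side annular area A_ann = π/4 × (187² − 67.5²) = 23890 mm^2
Q = A × v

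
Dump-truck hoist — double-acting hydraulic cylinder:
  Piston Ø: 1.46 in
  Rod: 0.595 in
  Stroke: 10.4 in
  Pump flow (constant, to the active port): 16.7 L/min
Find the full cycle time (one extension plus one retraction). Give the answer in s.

t ≈ 1.88 s

Cap-side area A_cap = π/4 × (1.46 in)² = 1.674 in^2
Rod-side annular area A_ann = π/4 × (1.46² − 0.595²) = 1.396 in^2
t_ext = A_cap·L/Q = 1.025 s
t_ret = A_ann·L/Q = 0.8548 s
t_cycle = t_ext + t_ret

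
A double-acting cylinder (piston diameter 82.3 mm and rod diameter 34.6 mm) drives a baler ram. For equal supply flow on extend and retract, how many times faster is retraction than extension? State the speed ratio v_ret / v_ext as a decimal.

Cap-side area A_cap = π/4 × (82.3 mm)² = 5320 mm^2
Rod-side annular area A_ann = π/4 × (82.3² − 34.6²) = 4379 mm^2
For equal Q, v ∝ 1/A, so v_ret/v_ext = A_cap/A_ann.

v_ret/v_ext ≈ 1.21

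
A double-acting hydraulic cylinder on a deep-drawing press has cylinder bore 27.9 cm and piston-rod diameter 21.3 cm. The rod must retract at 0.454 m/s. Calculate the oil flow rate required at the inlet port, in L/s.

Q ≈ 11.6 L/s

Rod-side annular area A_ann = π/4 × (27.9² − 21.3²) = 255.0 cm^2
Q = A × v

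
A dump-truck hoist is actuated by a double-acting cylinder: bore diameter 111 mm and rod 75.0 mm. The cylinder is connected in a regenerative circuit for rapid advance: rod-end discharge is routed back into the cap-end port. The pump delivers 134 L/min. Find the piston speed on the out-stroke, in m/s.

In regeneration the rod-end outflow joins the pump flow into the cap end, so the net volume the pump must supply per unit advance equals the rod cross-section area.
Rod cross-section A_rod = π/4 × (75.0 mm)² = 4418 mm^2
v = Q_pump / A_rod

v ≈ 0.506 m/s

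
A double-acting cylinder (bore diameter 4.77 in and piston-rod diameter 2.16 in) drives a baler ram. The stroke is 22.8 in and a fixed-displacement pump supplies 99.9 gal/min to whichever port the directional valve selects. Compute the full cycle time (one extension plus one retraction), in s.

t ≈ 1.90 s

Cap-side area A_cap = π/4 × (4.77 in)² = 17.87 in^2
Rod-side annular area A_ann = π/4 × (4.77² − 2.16²) = 14.21 in^2
t_ext = A_cap·L/Q = 1.059 s
t_ret = A_ann·L/Q = 0.8421 s
t_cycle = t_ext + t_ret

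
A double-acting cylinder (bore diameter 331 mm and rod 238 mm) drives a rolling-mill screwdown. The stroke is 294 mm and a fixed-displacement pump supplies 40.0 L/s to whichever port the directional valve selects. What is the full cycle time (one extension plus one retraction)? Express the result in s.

Cap-side area A_cap = π/4 × (331 mm)² = 86050 mm^2
Rod-side annular area A_ann = π/4 × (331² − 238²) = 41560 mm^2
t_ext = A_cap·L/Q = 0.6325 s
t_ret = A_ann·L/Q = 0.3055 s
t_cycle = t_ext + t_ret

t ≈ 0.938 s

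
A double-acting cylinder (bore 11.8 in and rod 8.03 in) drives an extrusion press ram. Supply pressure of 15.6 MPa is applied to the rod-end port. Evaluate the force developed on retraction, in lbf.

F ≈ 1.33e5 lbf

Rod-side annular area A_ann = π/4 × (11.8² − 8.03²) = 58.72 in^2
On retraction the pressure acts on the annular area (bore minus rod).
F = P × A_ann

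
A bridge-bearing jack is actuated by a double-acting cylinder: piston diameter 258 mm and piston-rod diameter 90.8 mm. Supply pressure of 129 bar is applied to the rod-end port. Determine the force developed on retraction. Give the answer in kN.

Rod-side annular area A_ann = π/4 × (258² − 90.8²) = 45800 mm^2
On retraction the pressure acts on the annular area (bore minus rod).
F = P × A_ann

F ≈ 591 kN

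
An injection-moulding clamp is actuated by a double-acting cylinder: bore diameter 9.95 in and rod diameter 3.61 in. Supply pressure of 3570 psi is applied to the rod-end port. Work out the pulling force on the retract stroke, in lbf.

Rod-side annular area A_ann = π/4 × (9.95² − 3.61²) = 67.52 in^2
On retraction the pressure acts on the annular area (bore minus rod).
F = P × A_ann

F ≈ 2.41e5 lbf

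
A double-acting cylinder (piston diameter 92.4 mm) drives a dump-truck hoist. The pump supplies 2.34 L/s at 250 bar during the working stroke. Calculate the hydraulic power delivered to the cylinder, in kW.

W ≈ 58.5 kW

Hydraulic power = P × Q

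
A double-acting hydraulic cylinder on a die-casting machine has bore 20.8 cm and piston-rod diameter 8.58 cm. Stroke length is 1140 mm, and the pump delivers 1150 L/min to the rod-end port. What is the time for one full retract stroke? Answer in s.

t ≈ 1.68 s

Rod-side annular area A_ann = π/4 × (20.8² − 8.58²) = 282.0 cm^2
Swept volume V = A × L; t = V / Q = A·L / Q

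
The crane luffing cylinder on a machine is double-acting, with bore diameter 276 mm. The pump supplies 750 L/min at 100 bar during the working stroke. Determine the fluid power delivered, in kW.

W ≈ 125 kW

Hydraulic power = P × Q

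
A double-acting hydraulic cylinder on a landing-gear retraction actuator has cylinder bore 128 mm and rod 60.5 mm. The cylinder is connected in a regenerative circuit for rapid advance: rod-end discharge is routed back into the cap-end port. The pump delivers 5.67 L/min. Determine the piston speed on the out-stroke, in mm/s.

In regeneration the rod-end outflow joins the pump flow into the cap end, so the net volume the pump must supply per unit advance equals the rod cross-section area.
Rod cross-section A_rod = π/4 × (60.5 mm)² = 2875 mm^2
v = Q_pump / A_rod

v ≈ 32.9 mm/s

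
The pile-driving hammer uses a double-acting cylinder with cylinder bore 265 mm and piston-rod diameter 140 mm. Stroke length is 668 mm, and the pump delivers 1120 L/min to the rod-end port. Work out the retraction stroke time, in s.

Rod-side annular area A_ann = π/4 × (265² − 140²) = 39760 mm^2
Swept volume V = A × L; t = V / Q = A·L / Q

t ≈ 1.42 s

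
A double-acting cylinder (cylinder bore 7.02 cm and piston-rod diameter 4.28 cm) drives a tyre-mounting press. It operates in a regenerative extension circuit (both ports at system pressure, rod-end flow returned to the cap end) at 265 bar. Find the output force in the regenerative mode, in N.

F ≈ 38100 N

With equal pressure on both faces, forces on the annular region cancel; the net push is pressure × rod cross-section.
Rod cross-section A_rod = π/4 × (4.28 cm)² = 14.39 cm^2
F = P × A_rod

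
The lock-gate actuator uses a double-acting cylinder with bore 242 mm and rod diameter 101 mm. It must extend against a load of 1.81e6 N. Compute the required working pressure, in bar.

P ≈ 394 bar

Cap-side area A_cap = π/4 × (242 mm)² = 46000 mm^2
P = F / A = 1.81e6 N / A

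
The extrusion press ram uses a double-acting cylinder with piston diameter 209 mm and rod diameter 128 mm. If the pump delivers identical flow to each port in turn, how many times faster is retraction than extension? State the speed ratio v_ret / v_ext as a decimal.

v_ret/v_ext ≈ 1.60

Cap-side area A_cap = π/4 × (209 mm)² = 34310 mm^2
Rod-side annular area A_ann = π/4 × (209² − 128²) = 21440 mm^2
For equal Q, v ∝ 1/A, so v_ret/v_ext = A_cap/A_ann.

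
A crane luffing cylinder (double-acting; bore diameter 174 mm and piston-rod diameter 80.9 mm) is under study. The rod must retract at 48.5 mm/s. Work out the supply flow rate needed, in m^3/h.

Rod-side annular area A_ann = π/4 × (174² − 80.9²) = 18640 mm^2
Q = A × v

Q ≈ 3.25 m^3/h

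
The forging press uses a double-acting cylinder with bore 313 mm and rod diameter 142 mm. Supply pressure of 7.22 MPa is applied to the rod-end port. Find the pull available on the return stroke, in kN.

F ≈ 441 kN

Rod-side annular area A_ann = π/4 × (313² − 142²) = 61110 mm^2
On retraction the pressure acts on the annular area (bore minus rod).
F = P × A_ann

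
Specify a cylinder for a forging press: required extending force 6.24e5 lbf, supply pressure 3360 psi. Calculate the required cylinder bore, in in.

D ≈ 15.4 in

Extension force acts on the full piston face: F = P × (π/4)D².
D = √(4F / (πP)) = √(4 × 6.24e5 lbf / (π × 3360 psi))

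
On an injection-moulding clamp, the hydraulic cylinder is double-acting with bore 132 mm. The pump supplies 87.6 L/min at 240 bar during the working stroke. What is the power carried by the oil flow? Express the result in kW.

W ≈ 35.0 kW

Hydraulic power = P × Q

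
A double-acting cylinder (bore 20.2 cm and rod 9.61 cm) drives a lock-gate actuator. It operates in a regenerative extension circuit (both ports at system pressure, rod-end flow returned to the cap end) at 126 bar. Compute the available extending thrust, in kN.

F ≈ 91.4 kN

With equal pressure on both faces, forces on the annular region cancel; the net push is pressure × rod cross-section.
Rod cross-section A_rod = π/4 × (9.61 cm)² = 72.53 cm^2
F = P × A_rod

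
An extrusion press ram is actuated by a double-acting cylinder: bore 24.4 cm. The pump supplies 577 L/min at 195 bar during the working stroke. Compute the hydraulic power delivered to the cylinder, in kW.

W ≈ 188 kW

Hydraulic power = P × Q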